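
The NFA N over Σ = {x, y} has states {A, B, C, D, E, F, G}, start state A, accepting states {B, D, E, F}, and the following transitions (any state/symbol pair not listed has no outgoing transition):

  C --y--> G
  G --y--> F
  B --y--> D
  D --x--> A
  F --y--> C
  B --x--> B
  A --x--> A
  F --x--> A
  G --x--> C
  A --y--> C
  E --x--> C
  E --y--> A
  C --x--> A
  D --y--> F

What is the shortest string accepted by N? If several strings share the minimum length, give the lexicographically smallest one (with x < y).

A breadth-first search from A reaches an accepting state first via the path A → C → G → F on input yyy.
No string of length < 3 is accepted (BFS exhausts all shorter strings without reaching an accepting state), and yyy is the lexicographically least accepting string of length 3.

yyy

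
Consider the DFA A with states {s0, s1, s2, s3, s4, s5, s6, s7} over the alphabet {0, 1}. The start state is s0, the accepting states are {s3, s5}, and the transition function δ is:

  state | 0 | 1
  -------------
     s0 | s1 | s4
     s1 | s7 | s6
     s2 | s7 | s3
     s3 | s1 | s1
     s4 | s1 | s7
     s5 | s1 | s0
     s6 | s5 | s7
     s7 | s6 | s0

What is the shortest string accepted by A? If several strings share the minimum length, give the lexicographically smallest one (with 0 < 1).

010

A breadth-first search from s0 reaches an accepting state first via the path s0 → s1 → s6 → s5 on input 010.
No string of length < 3 is accepted (BFS exhausts all shorter strings without reaching an accepting state), and 010 is the lexicographically least accepting string of length 3.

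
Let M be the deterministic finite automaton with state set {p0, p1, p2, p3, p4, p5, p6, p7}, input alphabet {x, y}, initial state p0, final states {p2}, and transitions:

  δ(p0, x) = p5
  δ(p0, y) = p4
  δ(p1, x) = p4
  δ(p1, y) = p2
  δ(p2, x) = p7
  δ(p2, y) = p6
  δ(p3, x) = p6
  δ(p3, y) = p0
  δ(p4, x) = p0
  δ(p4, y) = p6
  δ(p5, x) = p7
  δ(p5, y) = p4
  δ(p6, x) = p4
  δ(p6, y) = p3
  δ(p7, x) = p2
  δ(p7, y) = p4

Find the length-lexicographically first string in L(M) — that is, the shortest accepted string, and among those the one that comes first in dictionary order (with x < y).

xxx

A breadth-first search from p0 reaches an accepting state first via the path p0 → p5 → p7 → p2 on input xxx.
No string of length < 3 is accepted (BFS exhausts all shorter strings without reaching an accepting state), and xxx is the lexicographically least accepting string of length 3.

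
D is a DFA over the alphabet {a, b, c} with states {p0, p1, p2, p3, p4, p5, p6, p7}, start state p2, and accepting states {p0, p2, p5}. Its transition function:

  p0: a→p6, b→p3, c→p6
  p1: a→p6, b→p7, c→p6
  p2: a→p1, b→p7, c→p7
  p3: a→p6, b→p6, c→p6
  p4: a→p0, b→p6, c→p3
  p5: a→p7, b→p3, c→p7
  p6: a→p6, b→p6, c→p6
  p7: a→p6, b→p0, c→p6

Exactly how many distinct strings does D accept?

The useful subgraph on states {p0, p1, p2, p7} is acyclic, so L(D) is finite; the longest accepting path visits 4 useful states, giving maximum string length 3.
Counting accepting paths from p2 by length: 1 of length 0, 2 of length 2, 1 of length 3. Total 4.

4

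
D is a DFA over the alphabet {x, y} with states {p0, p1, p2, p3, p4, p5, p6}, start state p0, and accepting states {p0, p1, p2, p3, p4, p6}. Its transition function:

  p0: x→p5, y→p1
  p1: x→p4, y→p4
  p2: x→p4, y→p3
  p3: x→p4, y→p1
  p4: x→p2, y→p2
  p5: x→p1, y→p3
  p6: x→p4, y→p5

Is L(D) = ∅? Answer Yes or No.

No

The empty string ε is accepted: the run p0 ends in the accepting state p0.
Since at least one string is accepted, L(D) is not empty.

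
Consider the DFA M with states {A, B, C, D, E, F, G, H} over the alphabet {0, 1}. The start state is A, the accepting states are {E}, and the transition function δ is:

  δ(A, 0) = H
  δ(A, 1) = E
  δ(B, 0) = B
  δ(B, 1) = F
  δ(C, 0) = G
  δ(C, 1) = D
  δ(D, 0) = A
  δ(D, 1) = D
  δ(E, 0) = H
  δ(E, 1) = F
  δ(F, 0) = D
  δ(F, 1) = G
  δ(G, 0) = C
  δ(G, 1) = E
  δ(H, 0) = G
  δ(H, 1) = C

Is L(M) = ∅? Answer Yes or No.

The string 1 is accepted: the run A → E ends in the accepting state E.
Since at least one string is accepted, L(M) is not empty.

No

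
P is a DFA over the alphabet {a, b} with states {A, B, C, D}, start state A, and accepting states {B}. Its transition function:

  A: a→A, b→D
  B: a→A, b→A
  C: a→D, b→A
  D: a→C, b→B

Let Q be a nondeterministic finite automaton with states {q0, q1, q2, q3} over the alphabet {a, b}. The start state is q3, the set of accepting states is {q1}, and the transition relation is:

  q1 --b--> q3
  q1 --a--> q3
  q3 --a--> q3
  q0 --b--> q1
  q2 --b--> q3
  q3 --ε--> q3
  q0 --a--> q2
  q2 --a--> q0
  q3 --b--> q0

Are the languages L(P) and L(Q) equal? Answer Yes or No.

Exploring the product automaton P × Q from the start pair (A, q3), following both machines on each input symbol, reaches 4 state pairs: (A, q3), (D, q0), (C, q2), (B, q1).
P accepts in {B} and Q accepts in {q1}. In every reachable pair the two components are either both accepting — (B, q1) — or both non-accepting, so no string is accepted by exactly one of the machines: L(P) \ L(Q) and L(Q) \ L(P) are both empty.
Hence every string is accepted by P iff it is accepted by Q, and the two languages coincide.

Yes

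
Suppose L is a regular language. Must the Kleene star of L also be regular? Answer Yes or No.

Yes

If R is a regular expression for L then R* denotes L*; on automata, add a new accepting start state with an ε-move into the old start state and ε-moves from every old accepting state back to it.
So the regular languages are closed under Kleene star.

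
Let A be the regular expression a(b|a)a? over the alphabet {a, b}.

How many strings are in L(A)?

4

The expression has no Kleene star, so L(A) is finite. Expanding the alternatives gives {aa, ab, aaa, aba}.
That is 2 of length 2, 2 of length 3: 4 strings in all.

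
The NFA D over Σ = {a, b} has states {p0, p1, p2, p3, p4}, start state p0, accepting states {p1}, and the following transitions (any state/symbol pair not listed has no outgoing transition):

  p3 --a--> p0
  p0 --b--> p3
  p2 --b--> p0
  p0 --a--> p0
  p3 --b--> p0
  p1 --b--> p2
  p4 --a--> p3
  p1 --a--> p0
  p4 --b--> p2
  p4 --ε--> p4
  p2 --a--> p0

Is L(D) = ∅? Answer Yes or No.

The states reachable from the start state are {p0, p3}.
None of the accepting states {p1} is reachable, so no string is accepted and L(D) = ∅.

Yes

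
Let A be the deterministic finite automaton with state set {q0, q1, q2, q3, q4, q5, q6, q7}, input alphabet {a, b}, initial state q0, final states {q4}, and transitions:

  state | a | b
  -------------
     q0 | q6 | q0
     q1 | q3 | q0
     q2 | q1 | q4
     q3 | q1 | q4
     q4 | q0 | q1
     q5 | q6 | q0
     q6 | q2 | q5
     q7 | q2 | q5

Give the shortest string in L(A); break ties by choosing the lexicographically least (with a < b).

A breadth-first search from q0 reaches an accepting state first via the path q0 → q6 → q2 → q4 on input aab.
No string of length < 3 is accepted (BFS exhausts all shorter strings without reaching an accepting state), and aab is the lexicographically least accepting string of length 3.

aab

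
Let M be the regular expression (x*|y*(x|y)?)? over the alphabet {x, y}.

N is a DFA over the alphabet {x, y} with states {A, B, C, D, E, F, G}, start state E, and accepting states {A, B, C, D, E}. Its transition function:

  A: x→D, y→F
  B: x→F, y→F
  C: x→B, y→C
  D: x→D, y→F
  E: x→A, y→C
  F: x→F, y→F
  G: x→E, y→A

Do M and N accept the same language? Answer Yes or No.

Converting the expression M to a DFA (subset construction, then merging equivalent states) gives the minimal DFA with states {m0, m1, m2, m3, m4}, start state m0, accepting states {m0, m1, m2, m4} and transitions m0: x→m1, y→m2; m1: x→m1, y→m3; m2: x→m4, y→m2; m3: x→m3, y→m3; m4: x→m3, y→m3.
Exploring the product automaton M × N from the start pair (m0, E), following both machines on each input symbol, reaches 6 state pairs: (m0, E), (m1, A), (m2, C), (m1, D), (m3, F), (m4, B).
M accepts in {m0, m1, m2, m4} and N accepts in {A, B, C, D, E}. In every reachable pair the two components are either both accepting — (m0, E), (m1, A), (m2, C), (m1, D), (m4, B) — or both non-accepting, so no string is accepted by exactly one of the machines: L(M) \ L(N) and L(N) \ L(M) are both empty.
Hence every string is accepted by M iff it is accepted by N, and the two languages coincide.

Yes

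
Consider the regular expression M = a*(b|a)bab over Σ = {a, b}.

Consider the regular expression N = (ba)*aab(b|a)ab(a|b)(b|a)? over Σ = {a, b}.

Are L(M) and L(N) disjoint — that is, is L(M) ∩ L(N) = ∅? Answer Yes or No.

Converting the expression M to a DFA (subset construction, then merging equivalent states) gives the minimal DFA with states {m0, m1, m2, m3, m4, m5, m6, m7}, start state m0, accepting states {m7} and transitions m0: a→m1, b→m2; m1: a→m1, b→m3; m2: a→m4, b→m5; m3: a→m6, b→m5; m4: a→m4, b→m4; m5: a→m6, b→m4; m6: a→m4, b→m7; m7: a→m4, b→m4.
Converting the expression N to a DFA (subset construction, then merging equivalent states) gives the minimal DFA with states {n0, n1, n2, n3, n4, n5, n6, n7, n8, n9, n10}, start state n0, accepting states {n9, n10} and transitions n0: a→n1, b→n2; n1: a→n3, b→n4; n2: a→n0, b→n4; n3: a→n4, b→n5; n4: a→n4, b→n4; n5: a→n6, b→n6; n6: a→n7, b→n4; n7: a→n4, b→n8; n8: a→n9, b→n9; n9: a→n10, b→n10; n10: a→n4, b→n4.
Exploring the product automaton M × N from the start pair (m0, n0), following both machines on each input symbol, reaches 25 state pairs: (m0, n0), (m1, n1), (m2, n2), (m1, n3), (m3, n4), (m4, n0), (m5, n4), (m1, n4), (m3, n5), (m6, n4), (m4, n1), (m4, n2), (m4, n4), (m6, n6), (m5, n6), (m7, n4), (m4, n3), (m4, n7), (m6, n7), (m4, n5), (m4, n8), (m7, n8), (m4, n6), (m4, n9), (m4, n10).
M accepts in {m7} and N accepts in {n9, n10}; no reachable pair has both components accepting, so no string drives both machines to acceptance simultaneously and L(M) ∩ L(N) = ∅.
So no string is accepted by both, and the intersection is empty.

Yes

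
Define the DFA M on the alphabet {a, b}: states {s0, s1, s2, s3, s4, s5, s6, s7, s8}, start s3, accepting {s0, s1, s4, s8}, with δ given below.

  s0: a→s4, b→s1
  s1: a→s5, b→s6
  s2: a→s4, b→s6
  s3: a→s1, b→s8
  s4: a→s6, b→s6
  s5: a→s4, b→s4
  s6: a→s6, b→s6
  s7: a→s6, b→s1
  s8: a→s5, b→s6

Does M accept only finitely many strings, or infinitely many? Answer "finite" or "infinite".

The useful states (reachable from s3 and able to reach an accepting state) are {s1, s3, s4, s5, s8}.
Restricted to these states the transition graph has no cycle, so every accepting path has bounded length and L is finite.

finite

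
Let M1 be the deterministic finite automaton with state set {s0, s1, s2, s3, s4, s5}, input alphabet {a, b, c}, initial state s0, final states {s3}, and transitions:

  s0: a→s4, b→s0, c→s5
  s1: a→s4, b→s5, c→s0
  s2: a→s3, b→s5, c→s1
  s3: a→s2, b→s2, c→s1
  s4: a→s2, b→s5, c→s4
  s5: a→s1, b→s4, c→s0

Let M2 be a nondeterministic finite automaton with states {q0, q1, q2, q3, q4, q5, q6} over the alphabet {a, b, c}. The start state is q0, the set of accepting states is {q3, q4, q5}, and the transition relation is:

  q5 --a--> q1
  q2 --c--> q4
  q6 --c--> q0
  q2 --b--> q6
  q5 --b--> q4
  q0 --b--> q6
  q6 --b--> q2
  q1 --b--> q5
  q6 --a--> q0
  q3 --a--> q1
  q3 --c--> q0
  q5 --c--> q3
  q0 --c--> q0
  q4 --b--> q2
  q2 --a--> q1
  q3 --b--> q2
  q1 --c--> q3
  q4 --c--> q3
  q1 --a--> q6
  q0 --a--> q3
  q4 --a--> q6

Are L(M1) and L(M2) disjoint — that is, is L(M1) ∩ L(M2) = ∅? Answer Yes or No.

The string cbaa is accepted by both M1 and M2.
Hence L(M1) ∩ L(M2) ≠ ∅.

No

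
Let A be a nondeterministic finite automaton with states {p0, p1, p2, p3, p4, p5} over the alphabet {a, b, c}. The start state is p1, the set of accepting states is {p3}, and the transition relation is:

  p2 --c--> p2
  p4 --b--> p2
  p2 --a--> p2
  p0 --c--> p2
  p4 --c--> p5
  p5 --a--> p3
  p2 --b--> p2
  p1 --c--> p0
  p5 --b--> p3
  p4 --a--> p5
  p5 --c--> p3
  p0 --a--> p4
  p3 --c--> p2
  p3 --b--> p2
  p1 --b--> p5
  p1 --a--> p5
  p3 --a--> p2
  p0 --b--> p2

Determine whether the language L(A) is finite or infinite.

The useful states (reachable from p1 and able to reach an accepting state) are {p0, p1, p3, p4, p5}.
Restricted to these states the transition graph has no cycle, so every accepting path has bounded length and L is finite.

finite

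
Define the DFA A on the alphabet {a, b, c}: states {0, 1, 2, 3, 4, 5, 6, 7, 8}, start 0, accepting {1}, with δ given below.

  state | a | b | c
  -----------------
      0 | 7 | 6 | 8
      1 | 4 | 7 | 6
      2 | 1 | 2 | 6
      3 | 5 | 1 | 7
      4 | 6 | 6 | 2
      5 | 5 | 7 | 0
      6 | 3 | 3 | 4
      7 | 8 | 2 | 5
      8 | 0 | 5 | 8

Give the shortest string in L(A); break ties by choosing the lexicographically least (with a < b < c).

A breadth-first search from 0 reaches an accepting state first via the path 0 → 7 → 2 → 1 on input aba.
No string of length < 3 is accepted (BFS exhausts all shorter strings without reaching an accepting state), and aba is the lexicographically least accepting string of length 3.

aba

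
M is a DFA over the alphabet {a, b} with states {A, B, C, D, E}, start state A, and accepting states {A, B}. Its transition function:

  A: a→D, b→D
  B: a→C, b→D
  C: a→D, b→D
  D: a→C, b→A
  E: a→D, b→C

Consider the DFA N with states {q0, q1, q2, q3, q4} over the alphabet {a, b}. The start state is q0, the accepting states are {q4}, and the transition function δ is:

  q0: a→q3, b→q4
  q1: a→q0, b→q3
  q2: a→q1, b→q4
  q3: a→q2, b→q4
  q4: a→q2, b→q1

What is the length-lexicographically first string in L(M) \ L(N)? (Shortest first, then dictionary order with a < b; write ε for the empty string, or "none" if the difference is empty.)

The empty string ε is accepted by M but not by N.
Since ε is the unique shortest string, it is the required witness.

ε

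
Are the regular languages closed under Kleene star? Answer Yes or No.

If R is a regular expression for L then R* denotes L*; on automata, add a new accepting start state with an ε-move into the old start state and ε-moves from every old accepting state back to it.
So the regular languages are closed under Kleene star.

Yes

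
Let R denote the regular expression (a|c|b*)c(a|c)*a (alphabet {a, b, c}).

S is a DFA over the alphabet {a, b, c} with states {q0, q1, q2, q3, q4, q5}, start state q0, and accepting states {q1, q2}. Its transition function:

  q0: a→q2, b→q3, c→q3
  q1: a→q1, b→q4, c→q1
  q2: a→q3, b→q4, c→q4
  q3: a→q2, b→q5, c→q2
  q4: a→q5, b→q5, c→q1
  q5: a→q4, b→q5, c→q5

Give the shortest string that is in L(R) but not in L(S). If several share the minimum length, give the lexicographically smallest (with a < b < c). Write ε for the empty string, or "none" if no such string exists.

aca

The string aca is accepted by R but not by S.
No shorter string lies in the difference, and aca is the lexicographically first length-3 string in L(R) \ L(S).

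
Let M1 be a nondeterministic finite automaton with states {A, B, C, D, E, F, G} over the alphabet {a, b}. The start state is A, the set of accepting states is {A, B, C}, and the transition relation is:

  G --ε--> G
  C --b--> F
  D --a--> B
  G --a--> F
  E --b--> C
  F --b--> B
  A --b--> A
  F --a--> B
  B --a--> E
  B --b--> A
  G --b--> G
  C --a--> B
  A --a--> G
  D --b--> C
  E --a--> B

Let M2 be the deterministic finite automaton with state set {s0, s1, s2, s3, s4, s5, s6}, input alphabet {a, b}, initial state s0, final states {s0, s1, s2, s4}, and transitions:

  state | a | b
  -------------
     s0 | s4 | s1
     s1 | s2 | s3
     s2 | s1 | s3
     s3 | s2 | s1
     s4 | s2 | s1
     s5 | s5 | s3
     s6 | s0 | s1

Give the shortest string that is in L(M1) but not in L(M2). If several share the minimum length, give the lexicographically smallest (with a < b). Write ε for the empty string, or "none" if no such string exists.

bb

The string bb is accepted by M1 but not by M2.
No shorter string lies in the difference, and bb is the lexicographically first length-2 string in L(M1) \ L(M2).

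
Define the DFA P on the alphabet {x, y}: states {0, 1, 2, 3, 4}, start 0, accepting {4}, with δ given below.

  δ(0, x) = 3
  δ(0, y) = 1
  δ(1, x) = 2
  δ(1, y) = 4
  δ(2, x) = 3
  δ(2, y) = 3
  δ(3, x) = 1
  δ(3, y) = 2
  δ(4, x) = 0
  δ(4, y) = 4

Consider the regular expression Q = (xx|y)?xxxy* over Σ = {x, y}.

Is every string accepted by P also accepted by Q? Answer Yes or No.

No

The string yy is in L(P) but not in L(Q).
So L(P) ⊄ L(Q).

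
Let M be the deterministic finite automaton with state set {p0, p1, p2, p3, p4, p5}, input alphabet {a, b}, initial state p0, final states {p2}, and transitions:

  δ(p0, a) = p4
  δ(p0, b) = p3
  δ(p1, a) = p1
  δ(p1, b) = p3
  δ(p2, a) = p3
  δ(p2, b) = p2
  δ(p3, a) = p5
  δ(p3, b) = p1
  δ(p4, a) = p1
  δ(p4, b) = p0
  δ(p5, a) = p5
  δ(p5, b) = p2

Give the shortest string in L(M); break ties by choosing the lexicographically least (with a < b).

A breadth-first search from p0 reaches an accepting state first via the path p0 → p3 → p5 → p2 on input bab.
No string of length < 3 is accepted (BFS exhausts all shorter strings without reaching an accepting state), and bab is the lexicographically least accepting string of length 3.

bab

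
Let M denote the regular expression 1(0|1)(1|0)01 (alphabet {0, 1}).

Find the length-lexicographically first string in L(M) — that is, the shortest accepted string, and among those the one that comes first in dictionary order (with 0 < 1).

10001

By inspection of the expression, no string of length less than 5 matches, and 10001 is the lexicographically first match of length 5.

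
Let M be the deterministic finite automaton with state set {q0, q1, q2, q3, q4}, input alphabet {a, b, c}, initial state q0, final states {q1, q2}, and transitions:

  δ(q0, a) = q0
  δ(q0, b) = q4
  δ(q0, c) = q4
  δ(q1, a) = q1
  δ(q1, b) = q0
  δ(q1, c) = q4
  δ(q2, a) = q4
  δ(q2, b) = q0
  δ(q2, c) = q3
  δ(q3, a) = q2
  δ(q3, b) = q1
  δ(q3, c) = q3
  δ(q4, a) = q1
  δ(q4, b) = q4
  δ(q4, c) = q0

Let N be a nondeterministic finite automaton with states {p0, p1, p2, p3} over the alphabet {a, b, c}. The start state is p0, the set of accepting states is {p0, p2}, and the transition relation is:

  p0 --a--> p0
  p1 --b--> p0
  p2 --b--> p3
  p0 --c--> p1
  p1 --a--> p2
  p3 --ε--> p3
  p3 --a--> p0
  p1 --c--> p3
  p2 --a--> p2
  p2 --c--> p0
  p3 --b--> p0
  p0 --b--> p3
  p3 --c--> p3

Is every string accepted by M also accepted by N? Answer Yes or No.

Exploring the product automaton M × N from the start pair (q0, p0), following both machines on each input symbol, reaches 9 state pairs: (q0, p0), (q4, p3), (q4, p1), (q1, p0), (q4, p0), (q0, p3), (q1, p2), (q0, p1), (q0, p2).
M accepts in {q1, q2} and N accepts in {p0, p2}. The reachable pairs whose M-component is accepting are (q1, p0), (q1, p2); in each of them the N-component is accepting too, so the product for L(M) \ L(N) (M-component accepting, N-component rejecting) has no reachable accepting pair and the difference is empty.
Hence every string in L(M) is also in L(N).

Yes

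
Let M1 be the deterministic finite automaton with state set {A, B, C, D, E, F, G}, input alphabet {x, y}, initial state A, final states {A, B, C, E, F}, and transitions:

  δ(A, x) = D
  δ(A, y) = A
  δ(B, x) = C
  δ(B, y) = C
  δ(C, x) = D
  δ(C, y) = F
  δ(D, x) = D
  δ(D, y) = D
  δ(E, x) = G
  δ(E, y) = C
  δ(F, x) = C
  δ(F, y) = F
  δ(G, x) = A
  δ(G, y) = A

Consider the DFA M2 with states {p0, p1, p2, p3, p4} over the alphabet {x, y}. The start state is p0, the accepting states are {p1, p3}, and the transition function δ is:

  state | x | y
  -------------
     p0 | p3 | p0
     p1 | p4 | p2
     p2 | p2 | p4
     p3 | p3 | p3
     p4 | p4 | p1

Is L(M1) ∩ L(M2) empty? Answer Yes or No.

Exploring the product automaton M1 × M2 from the start pair (A, p0), following both machines on each input symbol, reaches 2 state pairs: (A, p0), (D, p3).
M1 accepts in {A, B, C, E, F} and M2 accepts in {p1, p3}; no reachable pair has both components accepting, so no string drives both machines to acceptance simultaneously and L(M1) ∩ L(M2) = ∅.
So no string is accepted by both, and the intersection is empty.

Yes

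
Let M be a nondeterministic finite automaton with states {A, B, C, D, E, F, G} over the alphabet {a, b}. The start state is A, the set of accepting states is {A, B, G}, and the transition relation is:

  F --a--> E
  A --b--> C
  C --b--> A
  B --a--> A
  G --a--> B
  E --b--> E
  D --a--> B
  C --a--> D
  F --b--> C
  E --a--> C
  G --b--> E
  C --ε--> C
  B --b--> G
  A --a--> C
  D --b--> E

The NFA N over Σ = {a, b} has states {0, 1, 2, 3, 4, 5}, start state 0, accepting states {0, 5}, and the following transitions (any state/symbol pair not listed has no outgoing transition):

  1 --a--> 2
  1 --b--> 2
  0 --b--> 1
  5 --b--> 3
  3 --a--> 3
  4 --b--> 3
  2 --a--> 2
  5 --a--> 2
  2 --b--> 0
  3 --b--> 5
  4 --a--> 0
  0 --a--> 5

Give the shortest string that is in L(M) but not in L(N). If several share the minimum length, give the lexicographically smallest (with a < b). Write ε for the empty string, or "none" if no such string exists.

The string ab is accepted by M but not by N.
No shorter string lies in the difference, and ab is the lexicographically first length-2 string in L(M) \ L(N).

ab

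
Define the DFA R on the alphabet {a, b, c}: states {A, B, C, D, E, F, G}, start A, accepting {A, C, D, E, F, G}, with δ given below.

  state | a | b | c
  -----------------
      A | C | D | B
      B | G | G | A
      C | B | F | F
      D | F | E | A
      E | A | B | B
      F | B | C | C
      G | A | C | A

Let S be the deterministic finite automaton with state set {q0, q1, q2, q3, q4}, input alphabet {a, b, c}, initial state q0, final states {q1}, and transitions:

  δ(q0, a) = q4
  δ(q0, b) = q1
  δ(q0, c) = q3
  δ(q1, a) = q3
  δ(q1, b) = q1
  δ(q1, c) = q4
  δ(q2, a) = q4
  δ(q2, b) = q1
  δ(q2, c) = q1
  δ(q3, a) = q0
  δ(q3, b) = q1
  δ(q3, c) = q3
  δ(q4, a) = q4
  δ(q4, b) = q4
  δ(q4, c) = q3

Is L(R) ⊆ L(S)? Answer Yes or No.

No

The empty string ε is in L(R) but not in L(S).
So L(R) ⊄ L(S).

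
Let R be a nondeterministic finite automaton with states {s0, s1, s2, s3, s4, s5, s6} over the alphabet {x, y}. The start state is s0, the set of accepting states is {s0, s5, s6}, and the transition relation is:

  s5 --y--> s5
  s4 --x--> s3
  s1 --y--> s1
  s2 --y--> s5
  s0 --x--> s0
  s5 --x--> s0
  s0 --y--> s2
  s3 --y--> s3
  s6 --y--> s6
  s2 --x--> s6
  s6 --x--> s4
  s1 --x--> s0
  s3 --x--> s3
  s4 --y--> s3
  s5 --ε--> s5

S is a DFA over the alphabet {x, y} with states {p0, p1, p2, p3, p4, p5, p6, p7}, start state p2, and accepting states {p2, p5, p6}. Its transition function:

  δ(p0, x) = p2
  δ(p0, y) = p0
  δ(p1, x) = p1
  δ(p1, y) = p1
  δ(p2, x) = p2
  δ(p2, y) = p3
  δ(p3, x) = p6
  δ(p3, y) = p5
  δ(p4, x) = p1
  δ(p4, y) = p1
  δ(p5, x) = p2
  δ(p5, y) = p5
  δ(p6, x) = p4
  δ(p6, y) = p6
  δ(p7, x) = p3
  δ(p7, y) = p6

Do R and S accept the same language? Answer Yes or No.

Yes

Exploring the product automaton R × S from the start pair (s0, p2), following both machines on each input symbol, reaches 6 state pairs: (s0, p2), (s2, p3), (s6, p6), (s5, p5), (s4, p4), (s3, p1).
R accepts in {s0, s5, s6} and S accepts in {p2, p5, p6}. In every reachable pair the two components are either both accepting — (s0, p2), (s6, p6), (s5, p5) — or both non-accepting, so no string is accepted by exactly one of the machines: L(R) \ L(S) and L(S) \ L(R) are both empty.
Hence every string is accepted by R iff it is accepted by S, and the two languages coincide.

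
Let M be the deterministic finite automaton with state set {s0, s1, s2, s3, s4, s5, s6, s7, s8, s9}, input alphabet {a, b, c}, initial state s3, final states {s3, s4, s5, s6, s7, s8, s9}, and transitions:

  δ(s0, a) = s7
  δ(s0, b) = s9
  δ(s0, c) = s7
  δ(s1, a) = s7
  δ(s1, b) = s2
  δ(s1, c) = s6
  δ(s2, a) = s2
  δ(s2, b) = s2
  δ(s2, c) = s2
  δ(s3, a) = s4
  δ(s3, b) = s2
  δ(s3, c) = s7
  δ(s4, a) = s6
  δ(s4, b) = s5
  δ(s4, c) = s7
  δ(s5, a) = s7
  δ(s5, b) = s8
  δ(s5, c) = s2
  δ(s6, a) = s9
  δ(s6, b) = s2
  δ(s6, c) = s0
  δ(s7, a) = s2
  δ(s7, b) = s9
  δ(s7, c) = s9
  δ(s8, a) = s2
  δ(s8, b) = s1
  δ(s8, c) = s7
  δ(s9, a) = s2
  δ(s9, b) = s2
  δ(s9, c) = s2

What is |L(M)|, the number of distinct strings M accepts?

37

The useful subgraph on states {s0, s1, s3, s4, s5, s6, s7, s8, s9} is acyclic, so L(M) is finite; the longest accepting path visits 9 useful states, giving maximum string length 8.
Counting accepting paths from s3 by length: 1 of length 0, 2 of length 1, 5 of length 2, 5 of length 3, 6 of length 4, 8 of length 5, 3 of length 6, 3 of length 7, 4 of length 8. Total 37.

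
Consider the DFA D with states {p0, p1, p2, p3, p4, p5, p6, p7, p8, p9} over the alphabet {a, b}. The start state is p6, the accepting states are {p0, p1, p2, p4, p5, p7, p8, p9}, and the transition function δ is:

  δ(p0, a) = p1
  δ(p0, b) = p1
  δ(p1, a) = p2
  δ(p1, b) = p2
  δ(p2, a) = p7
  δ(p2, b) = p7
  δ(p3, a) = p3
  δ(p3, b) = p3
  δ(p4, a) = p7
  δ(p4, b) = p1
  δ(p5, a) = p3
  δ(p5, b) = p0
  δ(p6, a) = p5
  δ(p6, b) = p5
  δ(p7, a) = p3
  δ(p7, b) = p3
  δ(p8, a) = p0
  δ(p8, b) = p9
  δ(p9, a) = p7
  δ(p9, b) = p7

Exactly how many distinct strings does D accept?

The useful subgraph on states {p0, p1, p2, p5, p6, p7} is acyclic, so L(D) is finite; the longest accepting path visits 6 useful states, giving maximum string length 5.
Counting accepting paths from p6 by length: 2 of length 1, 2 of length 2, 4 of length 3, 8 of length 4, 16 of length 5. Total 32.

32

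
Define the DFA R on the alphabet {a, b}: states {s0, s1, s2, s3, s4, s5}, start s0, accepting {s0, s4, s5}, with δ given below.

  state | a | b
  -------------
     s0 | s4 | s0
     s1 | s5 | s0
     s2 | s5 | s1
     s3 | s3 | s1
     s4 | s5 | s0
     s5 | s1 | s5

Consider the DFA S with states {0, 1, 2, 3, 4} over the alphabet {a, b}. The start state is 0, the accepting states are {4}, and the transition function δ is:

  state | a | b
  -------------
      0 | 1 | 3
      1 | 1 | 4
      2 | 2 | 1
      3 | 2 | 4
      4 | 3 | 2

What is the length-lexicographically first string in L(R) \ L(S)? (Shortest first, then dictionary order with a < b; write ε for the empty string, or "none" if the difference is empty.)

ε

The empty string ε is accepted by R but not by S.
Since ε is the unique shortest string, it is the required witness.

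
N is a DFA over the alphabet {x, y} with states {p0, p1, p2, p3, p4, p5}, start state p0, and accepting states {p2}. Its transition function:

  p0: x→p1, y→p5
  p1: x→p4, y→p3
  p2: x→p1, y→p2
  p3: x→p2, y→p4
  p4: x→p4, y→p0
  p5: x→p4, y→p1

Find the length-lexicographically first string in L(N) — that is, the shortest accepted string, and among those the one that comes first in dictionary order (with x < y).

A breadth-first search from p0 reaches an accepting state first via the path p0 → p1 → p3 → p2 on input xyx.
No string of length < 3 is accepted (BFS exhausts all shorter strings without reaching an accepting state), and xyx is the lexicographically least accepting string of length 3.

xyx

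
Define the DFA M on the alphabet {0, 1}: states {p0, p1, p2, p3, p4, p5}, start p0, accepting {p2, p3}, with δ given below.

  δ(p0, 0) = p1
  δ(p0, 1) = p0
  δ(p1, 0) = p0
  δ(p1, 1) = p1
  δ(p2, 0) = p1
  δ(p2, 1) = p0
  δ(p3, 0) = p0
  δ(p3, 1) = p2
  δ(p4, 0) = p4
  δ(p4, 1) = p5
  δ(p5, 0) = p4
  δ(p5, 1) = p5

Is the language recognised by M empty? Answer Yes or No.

Yes

The states reachable from the start state are {p0, p1}.
None of the accepting states {p2, p3} is reachable, so no string is accepted and L(M) = ∅.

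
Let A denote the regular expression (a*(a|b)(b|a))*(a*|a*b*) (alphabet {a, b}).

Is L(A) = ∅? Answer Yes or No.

No

The empty string ε matches the expression, so it belongs to L(A).
Since L(A) contains at least one string, it is not empty.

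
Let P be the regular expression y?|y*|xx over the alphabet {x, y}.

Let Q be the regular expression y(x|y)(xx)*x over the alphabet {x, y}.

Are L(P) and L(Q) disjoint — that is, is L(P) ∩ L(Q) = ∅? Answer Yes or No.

Converting the expression P to a DFA (subset construction, then merging equivalent states) gives the minimal DFA with states {p0, p1, p2, p3, p4}, start state p0, accepting states {p0, p2, p3} and transitions p0: x→p1, y→p2; p1: x→p3, y→p4; p2: x→p4, y→p2; p3: x→p4, y→p4; p4: x→p4, y→p4.
Converting the expression Q to a DFA (subset construction, then merging equivalent states) gives the minimal DFA with states {q0, q1, q2, q3, q4}, start state q0, accepting states {q4} and transitions q0: x→q1, y→q2; q1: x→q1, y→q1; q2: x→q3, y→q3; q3: x→q4, y→q1; q4: x→q3, y→q1.
Exploring the product automaton P × Q from the start pair (p0, q0), following both machines on each input symbol, reaches 9 state pairs: (p0, q0), (p1, q1), (p2, q2), (p3, q1), (p4, q1), (p4, q3), (p2, q3), (p4, q4), (p2, q1).
P accepts in {p0, p2, p3} and Q accepts in {q4}; no reachable pair has both components accepting, so no string drives both machines to acceptance simultaneously and L(P) ∩ L(Q) = ∅.
So no string is accepted by both, and the intersection is empty.

Yes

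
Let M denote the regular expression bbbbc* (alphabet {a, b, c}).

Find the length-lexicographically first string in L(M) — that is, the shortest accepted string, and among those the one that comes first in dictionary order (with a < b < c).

bbbb

By inspection of the expression, no string of length less than 4 matches, and bbbb is the lexicographically first match of length 4.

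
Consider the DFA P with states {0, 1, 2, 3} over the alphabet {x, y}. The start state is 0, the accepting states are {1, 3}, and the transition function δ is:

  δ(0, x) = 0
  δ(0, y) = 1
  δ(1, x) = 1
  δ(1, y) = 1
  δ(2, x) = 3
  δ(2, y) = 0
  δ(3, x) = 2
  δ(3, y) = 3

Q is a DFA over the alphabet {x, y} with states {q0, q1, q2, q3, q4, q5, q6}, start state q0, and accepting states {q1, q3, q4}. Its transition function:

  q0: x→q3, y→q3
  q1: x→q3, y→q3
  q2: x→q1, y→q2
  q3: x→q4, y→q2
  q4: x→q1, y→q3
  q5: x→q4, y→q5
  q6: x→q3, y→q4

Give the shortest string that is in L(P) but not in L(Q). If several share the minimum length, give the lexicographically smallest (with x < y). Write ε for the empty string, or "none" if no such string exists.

The string xy is accepted by P but not by Q.
No shorter string lies in the difference, and xy is the lexicographically first length-2 string in L(P) \ L(Q).

xy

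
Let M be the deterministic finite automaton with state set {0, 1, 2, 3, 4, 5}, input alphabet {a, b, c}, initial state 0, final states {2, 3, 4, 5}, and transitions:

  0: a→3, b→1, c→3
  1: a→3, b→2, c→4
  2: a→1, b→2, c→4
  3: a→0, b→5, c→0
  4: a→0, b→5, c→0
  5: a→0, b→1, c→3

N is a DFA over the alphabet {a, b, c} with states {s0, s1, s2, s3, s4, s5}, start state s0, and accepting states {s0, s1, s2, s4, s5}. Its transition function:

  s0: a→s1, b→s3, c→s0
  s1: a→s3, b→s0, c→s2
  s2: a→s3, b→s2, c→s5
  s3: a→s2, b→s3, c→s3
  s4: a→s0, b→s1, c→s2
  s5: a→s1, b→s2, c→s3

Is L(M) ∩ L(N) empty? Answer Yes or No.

The string a is accepted by both M and N.
Hence L(M) ∩ L(N) ≠ ∅.

No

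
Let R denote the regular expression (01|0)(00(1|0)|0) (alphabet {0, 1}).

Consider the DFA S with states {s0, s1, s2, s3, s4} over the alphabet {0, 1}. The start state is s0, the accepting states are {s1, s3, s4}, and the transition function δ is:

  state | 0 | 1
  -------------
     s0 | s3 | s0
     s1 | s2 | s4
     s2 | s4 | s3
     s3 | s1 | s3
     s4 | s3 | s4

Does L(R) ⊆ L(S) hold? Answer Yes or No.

Converting the expression R to a DFA (subset construction, then merging equivalent states) gives the minimal DFA with states {r0, r1, r2, r3, r4, r5, r6}, start state r0, accepting states {r3, r6} and transitions r0: 0→r1, 1→r2; r1: 0→r3, 1→r4; r2: 0→r2, 1→r2; r3: 0→r5, 1→r2; r4: 0→r3, 1→r2; r5: 0→r6, 1→r6; r6: 0→r2, 1→r2.
Exploring the product automaton R × S from the start pair (r0, s0), following both machines on each input symbol, reaches 12 state pairs: (r0, s0), (r1, s3), (r2, s0), (r3, s1), (r4, s3), (r2, s3), (r5, s2), (r2, s4), (r2, s1), (r6, s4), (r6, s3), (r2, s2).
R accepts in {r3, r6} and S accepts in {s1, s3, s4}. The reachable pairs whose R-component is accepting are (r3, s1), (r6, s4), (r6, s3); in each of them the S-component is accepting too, so the product for L(R) \ L(S) (R-component accepting, S-component rejecting) has no reachable accepting pair and the difference is empty.
Hence every string in L(R) is also in L(S).

Yes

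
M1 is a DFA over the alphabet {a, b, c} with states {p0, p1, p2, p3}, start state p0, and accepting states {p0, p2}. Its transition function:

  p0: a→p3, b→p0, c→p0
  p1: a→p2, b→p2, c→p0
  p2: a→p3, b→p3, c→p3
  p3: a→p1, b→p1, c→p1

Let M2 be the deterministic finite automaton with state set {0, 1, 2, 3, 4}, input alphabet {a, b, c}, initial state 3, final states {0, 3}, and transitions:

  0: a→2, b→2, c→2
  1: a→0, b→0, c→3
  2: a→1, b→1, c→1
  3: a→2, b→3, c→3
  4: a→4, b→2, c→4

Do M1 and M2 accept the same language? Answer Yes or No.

Yes

Exploring the product automaton M1 × M2 from the start pair (p0, 3), following both machines on each input symbol, reaches 4 state pairs: (p0, 3), (p3, 2), (p1, 1), (p2, 0).
M1 accepts in {p0, p2} and M2 accepts in {0, 3}. In every reachable pair the two components are either both accepting — (p0, 3), (p2, 0) — or both non-accepting, so no string is accepted by exactly one of the machines: L(M1) \ L(M2) and L(M2) \ L(M1) are both empty.
Hence every string is accepted by M1 iff it is accepted by M2, and the two languages coincide.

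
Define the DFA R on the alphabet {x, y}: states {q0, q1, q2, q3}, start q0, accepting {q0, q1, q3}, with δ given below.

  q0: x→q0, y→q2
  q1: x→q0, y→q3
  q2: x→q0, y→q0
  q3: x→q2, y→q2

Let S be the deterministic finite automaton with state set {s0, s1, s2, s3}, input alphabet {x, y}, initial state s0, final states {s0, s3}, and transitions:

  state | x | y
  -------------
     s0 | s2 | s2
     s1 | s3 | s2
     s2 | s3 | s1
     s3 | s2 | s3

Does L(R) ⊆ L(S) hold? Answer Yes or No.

The string x is in L(R) but not in L(S).
So L(R) ⊄ L(S).

No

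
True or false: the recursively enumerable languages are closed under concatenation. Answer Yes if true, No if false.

Dovetail over all split points of the input and all step bounds t = 1, 2, …, simulating the recogniser for L₁ on the prefix and the recogniser for L₂ on the suffix for t steps; accept if for some split both accept.
So the recursively enumerable languages are closed under concatenation.

Yes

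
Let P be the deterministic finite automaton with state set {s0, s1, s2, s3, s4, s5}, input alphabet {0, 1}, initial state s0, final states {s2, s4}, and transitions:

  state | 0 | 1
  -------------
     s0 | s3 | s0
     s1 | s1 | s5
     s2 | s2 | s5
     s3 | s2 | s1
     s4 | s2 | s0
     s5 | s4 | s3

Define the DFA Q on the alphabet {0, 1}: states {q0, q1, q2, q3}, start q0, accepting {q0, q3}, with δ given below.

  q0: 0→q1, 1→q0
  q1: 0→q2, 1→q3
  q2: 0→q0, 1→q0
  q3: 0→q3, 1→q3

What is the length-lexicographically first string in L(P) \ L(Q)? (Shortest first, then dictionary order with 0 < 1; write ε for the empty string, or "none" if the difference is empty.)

00

The string 00 is accepted by P but not by Q.
No shorter string lies in the difference, and 00 is the lexicographically first length-2 string in L(P) \ L(Q).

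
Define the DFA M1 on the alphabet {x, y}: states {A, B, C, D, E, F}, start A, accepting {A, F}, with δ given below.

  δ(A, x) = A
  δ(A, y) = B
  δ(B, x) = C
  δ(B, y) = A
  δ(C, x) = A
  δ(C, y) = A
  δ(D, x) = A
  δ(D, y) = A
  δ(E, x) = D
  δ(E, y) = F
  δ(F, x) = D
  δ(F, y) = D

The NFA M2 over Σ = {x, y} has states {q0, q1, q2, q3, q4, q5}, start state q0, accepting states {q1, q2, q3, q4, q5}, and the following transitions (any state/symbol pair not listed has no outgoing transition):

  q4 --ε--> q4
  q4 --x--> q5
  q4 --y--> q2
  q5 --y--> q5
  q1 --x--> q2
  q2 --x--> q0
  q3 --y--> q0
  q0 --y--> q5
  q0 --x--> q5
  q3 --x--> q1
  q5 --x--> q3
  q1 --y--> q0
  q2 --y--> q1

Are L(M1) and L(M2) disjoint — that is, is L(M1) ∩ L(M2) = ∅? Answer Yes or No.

No

The string x is accepted by both M1 and M2.
Hence L(M1) ∩ L(M2) ≠ ∅.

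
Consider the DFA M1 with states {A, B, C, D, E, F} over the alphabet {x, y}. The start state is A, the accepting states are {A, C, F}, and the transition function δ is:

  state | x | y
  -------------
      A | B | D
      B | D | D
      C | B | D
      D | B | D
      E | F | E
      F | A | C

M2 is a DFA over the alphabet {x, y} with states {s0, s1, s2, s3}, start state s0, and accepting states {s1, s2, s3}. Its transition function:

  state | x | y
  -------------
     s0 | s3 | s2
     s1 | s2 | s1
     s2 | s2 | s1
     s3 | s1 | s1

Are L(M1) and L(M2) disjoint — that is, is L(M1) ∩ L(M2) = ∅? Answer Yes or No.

Exploring the product automaton M1 × M2 from the start pair (A, s0), following both machines on each input symbol, reaches 5 state pairs: (A, s0), (B, s3), (D, s2), (D, s1), (B, s2).
M1 accepts in {A, C, F} and M2 accepts in {s1, s2, s3}; no reachable pair has both components accepting, so no string drives both machines to acceptance simultaneously and L(M1) ∩ L(M2) = ∅.
So no string is accepted by both, and the intersection is empty.

Yes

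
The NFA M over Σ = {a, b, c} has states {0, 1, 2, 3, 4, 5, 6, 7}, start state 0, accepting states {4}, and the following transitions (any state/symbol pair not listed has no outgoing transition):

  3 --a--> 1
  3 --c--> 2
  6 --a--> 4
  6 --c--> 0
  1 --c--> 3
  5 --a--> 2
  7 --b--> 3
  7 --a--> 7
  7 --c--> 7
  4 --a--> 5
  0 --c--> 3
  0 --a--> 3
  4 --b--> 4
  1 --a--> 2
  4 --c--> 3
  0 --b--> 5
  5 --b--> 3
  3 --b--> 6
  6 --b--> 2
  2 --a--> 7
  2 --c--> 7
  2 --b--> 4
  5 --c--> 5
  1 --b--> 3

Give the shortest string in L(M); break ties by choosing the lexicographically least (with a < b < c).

aba

A breadth-first search from 0 reaches an accepting state first via the path 0 → 3 → 6 → 4 on input aba.
No string of length < 3 is accepted (BFS exhausts all shorter strings without reaching an accepting state), and aba is the lexicographically least accepting string of length 3.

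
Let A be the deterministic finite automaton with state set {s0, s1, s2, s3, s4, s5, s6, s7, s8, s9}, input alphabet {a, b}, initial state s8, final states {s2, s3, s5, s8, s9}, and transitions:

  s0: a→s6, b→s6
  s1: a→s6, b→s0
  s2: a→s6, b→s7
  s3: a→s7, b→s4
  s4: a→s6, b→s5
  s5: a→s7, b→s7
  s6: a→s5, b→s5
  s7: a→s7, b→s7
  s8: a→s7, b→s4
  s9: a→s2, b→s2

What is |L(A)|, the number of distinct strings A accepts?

4

The useful subgraph on states {s4, s5, s6, s8} is acyclic, so L(A) is finite; the longest accepting path visits 4 useful states, giving maximum string length 3.
Counting accepting paths from s8 by length: 1 of length 0, 1 of length 2, 2 of length 3. Total 4.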